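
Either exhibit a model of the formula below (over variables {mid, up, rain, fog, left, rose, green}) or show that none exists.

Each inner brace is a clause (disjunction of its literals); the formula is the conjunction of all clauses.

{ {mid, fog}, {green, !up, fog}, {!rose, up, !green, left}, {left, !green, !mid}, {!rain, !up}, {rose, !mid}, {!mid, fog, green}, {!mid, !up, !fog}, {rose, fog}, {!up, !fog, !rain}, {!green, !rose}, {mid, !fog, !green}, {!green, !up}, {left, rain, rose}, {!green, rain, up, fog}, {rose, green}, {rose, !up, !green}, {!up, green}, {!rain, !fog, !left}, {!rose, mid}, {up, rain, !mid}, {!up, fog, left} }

Case mid = true:
From the singleton clause (rose), rose = true.
From the singleton clause (!green), green = false.
From the singleton clause (fog), fog = true.
From the singleton clause (!up), up = false.
From the singleton clause (rain), rain = true.
From the singleton clause (!left), left = false.
Every clause now holds.

mid=true; up=false; rain=true; fog=true; left=false; rose=true; green=false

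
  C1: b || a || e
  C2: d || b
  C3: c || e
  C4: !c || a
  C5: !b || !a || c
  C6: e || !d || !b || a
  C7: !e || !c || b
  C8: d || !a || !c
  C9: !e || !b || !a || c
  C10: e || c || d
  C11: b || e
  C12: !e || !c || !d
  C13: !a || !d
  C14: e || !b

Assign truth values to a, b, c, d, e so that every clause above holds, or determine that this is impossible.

Case d = true:
The clause (!a) is unit, so a = false.
The clause (!c) is unit, so c = false.
The clause (e) is unit, so e = true.
All clauses hold; b can take either value.

a=false; b=true; c=false; d=true; e=true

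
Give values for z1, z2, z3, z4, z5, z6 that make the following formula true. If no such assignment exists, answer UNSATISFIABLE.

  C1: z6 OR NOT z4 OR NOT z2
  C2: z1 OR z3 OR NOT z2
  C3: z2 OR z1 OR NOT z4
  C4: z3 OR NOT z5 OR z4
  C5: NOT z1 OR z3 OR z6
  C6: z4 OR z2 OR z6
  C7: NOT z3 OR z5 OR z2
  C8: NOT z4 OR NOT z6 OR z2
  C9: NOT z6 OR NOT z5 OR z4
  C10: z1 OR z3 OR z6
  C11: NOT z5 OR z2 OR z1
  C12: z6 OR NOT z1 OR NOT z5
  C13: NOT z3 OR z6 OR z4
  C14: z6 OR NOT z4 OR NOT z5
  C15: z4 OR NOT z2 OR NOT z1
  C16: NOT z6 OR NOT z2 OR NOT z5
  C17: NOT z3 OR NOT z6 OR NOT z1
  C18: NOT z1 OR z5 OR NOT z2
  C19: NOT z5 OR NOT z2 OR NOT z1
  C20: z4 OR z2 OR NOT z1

z1: false,  z2: false,  z3: false,  z4: false,  z5: false,  z6: true

Branch on z6: set z6 = true.
Branch on z4: set z4 = false.
From the singleton clause (NOT z5), z5 = false.
Branch on z3: set z3 = false.
Branch on z1: set z1 = false.
From the singleton clause (NOT z2), z2 = false.
This assignment satisfies each clause.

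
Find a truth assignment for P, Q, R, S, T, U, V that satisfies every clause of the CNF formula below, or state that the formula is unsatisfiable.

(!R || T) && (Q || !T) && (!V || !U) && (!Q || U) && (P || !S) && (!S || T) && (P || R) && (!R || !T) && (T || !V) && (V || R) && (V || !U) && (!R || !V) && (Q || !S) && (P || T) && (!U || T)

Try R = false.
Unit clause (P) forces P = true.
Unit clause (V) forces V = true.
Unit clause (!U) forces U = false.
Unit clause (!Q) forces Q = false.
Unit clause (!T) forces T = false.
That conflicts with the unit clause (T).
So R must be the other value — set R = true.
Unit clause (T) forces T = true.
That conflicts with the unit clause (!T).
Either choice for R ends in contradiction.

UNSATISFIABLE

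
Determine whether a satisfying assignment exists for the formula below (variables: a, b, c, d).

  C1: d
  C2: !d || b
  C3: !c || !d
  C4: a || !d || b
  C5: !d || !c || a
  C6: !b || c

Unsatisfiable

(d) alone gives d = true.
(b) alone gives b = true.
(!c) alone gives c = false.
But (c) is also a unit clause — contradiction.
No assignment satisfies every clause.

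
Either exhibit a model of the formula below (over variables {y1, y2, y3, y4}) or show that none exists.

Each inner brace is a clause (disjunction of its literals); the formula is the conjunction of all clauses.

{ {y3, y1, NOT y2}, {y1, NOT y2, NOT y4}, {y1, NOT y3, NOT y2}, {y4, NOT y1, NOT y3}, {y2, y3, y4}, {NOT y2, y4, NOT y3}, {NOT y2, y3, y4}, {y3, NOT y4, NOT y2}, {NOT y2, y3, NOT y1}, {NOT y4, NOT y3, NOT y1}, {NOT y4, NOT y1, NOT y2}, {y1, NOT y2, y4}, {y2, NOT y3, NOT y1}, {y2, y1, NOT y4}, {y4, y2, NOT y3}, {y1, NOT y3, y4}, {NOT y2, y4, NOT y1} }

y1=true,  y2=false,  y3=false,  y4=true

Suppose y3 = false.
Suppose y1 = true.
Unit clause (NOT y2) forces y2 = false.
Unit clause (y4) forces y4 = true.
This assignment satisfies each clause.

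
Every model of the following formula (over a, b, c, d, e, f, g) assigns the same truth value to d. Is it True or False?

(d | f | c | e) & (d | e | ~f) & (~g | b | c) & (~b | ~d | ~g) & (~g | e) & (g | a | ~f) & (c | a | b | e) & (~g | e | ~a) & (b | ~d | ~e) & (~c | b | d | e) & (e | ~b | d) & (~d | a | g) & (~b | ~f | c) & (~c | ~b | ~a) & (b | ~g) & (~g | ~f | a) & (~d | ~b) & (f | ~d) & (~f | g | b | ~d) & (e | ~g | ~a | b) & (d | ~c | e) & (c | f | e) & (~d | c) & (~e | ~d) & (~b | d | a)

Suppose d = 1.
(~b) alone gives b = 0.
(~e) alone gives e = 0.
(~g) alone gives g = 0.
(a) alone gives a = 1.
(f) alone gives f = 1.
That conflicts with the unit clause (~f).
So every satisfying assignment has d = False.

False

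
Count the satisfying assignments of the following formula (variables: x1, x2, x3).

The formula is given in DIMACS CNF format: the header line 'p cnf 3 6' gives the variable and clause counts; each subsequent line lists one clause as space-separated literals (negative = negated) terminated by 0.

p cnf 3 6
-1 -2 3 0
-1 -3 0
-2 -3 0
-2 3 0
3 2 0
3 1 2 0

There are 2^3 = 8 truth assignments over (x1, x2, x3).
Check each against the 6 clauses (columns in the order x1, x2, x3):
  F F F  ✗ fails (x3 ∨ x2)
  F F T  ✓ satisfies all
  F T F  ✗ fails (¬x2 ∨ x3)
  F T T  ✗ fails (¬x2 ∨ ¬x3)
  T F F  ✗ fails (x3 ∨ x2)
  T F T  ✗ fails (¬x1 ∨ ¬x3)
  T T F  ✗ fails (¬x1 ∨ ¬x2 ∨ x3)
  T T T  ✗ fails (¬x1 ∨ ¬x3)
1 of the 8 rows is a model.

1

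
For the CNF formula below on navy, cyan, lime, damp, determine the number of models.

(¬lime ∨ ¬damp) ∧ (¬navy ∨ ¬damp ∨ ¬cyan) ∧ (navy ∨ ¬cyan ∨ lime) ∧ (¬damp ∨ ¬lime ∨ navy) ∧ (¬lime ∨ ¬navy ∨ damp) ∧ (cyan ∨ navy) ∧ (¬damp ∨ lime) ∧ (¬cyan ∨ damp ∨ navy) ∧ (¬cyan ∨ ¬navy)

1

There are 2^4 = 16 truth assignments over (navy, cyan, lime, damp).
Check each against the 9 clauses (columns in the order navy, cyan, lime, damp):
  F F F F  ✗ fails (cyan ∨ navy)
  F F F T  ✗ fails (cyan ∨ navy)
  F F T F  ✗ fails (cyan ∨ navy)
  F F T T  ✗ fails (¬lime ∨ ¬damp)
  F T F F  ✗ fails (navy ∨ ¬cyan ∨ lime)
  F T F T  ✗ fails (navy ∨ ¬cyan ∨ lime)
  F T T F  ✗ fails (¬cyan ∨ damp ∨ navy)
  F T T T  ✗ fails (¬lime ∨ ¬damp)
  T F F F  ✓ satisfies all
  T F F T  ✗ fails (¬damp ∨ lime)
  T F T F  ✗ fails (¬lime ∨ ¬navy ∨ damp)
  T F T T  ✗ fails (¬lime ∨ ¬damp)
  T T F F  ✗ fails (¬cyan ∨ ¬navy)
  T T F T  ✗ fails (¬navy ∨ ¬damp ∨ ¬cyan)
  T T T F  ✗ fails (¬lime ∨ ¬navy ∨ damp)
  T T T T  ✗ fails (¬lime ∨ ¬damp)
1 of the 16 rows is a model.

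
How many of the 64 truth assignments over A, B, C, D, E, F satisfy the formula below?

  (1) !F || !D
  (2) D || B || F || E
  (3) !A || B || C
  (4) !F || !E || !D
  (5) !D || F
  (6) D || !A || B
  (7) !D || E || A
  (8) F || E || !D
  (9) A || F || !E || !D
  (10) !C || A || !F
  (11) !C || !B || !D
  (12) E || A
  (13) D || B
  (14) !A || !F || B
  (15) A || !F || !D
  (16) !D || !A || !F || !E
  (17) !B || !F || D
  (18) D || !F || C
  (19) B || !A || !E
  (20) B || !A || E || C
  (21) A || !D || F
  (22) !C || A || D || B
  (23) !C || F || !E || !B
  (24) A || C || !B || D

3

There are 2^6 = 64 truth assignments over (A, B, C, D, E, F).
Split on D. With D = true, the clauses containing D are satisfied and !D drops from the rest; 0 of the 2^5 = 32 assignments to the other variables satisfy what remains.
With D = false, by the same count on the reduced clause set, 3 assignments work.
Total: 0 + 3 = 3.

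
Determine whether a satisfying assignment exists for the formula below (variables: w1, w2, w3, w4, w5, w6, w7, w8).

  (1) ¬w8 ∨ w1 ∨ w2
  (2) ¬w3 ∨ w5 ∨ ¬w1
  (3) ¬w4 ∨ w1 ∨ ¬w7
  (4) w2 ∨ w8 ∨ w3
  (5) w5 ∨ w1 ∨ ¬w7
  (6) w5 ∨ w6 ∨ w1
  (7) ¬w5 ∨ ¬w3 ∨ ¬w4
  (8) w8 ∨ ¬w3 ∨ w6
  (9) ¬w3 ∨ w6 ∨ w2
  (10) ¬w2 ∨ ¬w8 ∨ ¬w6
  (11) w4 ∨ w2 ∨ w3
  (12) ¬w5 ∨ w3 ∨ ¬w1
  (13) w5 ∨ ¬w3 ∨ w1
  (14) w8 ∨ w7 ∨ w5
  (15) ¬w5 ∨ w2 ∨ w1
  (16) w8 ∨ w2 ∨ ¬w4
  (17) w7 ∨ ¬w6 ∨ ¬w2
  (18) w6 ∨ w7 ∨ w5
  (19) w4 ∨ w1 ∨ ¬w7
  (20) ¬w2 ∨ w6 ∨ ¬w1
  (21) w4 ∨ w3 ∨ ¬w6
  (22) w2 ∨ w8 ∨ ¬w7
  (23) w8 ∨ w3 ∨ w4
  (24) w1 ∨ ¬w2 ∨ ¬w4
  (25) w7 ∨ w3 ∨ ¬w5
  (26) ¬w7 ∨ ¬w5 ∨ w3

Suppose w8 = True.
Suppose w1 = True.
Suppose w3 = False.
From the singleton clause (¬w5), w5 = False.
Suppose w2 = False.
From the singleton clause (w4), w4 = True.
Suppose w6 = False.
From the singleton clause (w7), w7 = True.
Every clause now holds.
A satisfying assignment: w1: True, w2: False, w3: False, w4: True, w5: False, w6: False, w7: True, w8: True.

Satisfiable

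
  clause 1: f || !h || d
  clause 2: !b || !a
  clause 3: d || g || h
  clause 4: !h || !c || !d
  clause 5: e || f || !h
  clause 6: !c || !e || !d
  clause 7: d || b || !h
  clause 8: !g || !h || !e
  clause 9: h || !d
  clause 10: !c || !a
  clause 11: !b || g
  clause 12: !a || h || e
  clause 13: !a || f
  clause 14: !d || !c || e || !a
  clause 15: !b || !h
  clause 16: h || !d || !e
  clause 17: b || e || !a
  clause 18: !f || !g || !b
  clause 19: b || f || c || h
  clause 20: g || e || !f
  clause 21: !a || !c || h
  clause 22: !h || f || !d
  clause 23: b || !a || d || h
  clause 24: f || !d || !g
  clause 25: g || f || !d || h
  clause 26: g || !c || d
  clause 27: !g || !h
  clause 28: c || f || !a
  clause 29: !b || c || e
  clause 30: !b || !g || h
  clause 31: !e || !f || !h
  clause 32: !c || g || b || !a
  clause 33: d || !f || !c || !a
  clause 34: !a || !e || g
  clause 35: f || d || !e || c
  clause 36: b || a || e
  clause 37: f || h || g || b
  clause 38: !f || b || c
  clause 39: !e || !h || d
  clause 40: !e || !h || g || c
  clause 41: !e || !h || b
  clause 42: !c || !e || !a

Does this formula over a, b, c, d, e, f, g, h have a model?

Satisfiable

Try b = false.
Try d = false.
Unit clause (!h) forces h = false.
Unit clause (g) forces g = true.
Unit clause (!a) forces a = false.
Unit clause (e) forces e = true.
Try f = true.
Unit clause (c) forces c = true.
Every clause now holds.
A satisfying assignment: a=false, b=false, c=true, d=false, e=true, f=true, g=true, h=false.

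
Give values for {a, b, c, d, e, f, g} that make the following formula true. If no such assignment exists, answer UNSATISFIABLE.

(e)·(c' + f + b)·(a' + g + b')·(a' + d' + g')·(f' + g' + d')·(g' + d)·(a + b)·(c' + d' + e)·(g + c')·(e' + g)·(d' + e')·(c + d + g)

Unit clause (e) forces e = 1.
Unit clause (g) forces g = 1.
Unit clause (d) forces d = 1.
Now (d') is unsatisfied and unit — conflict.

UNSATISFIABLE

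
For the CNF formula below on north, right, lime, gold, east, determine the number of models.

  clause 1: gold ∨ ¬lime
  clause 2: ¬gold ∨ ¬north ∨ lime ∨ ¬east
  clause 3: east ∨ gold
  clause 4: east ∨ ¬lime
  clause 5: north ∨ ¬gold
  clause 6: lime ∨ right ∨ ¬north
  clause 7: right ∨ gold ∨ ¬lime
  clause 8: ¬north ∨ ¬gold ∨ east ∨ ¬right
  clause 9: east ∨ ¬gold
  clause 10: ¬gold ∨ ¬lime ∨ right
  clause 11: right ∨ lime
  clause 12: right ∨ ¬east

There are 2^5 = 32 truth assignments over (north, right, lime, gold, east).
Split on north. With north = True, the clauses containing north are satisfied and ¬north drops from the rest; 2 of the 2^4 = 16 assignments to the other variables satisfy what remains.
With north = False, by the same count on the reduced clause set, 1 assignment works.
Total: 2 + 1 = 3.

3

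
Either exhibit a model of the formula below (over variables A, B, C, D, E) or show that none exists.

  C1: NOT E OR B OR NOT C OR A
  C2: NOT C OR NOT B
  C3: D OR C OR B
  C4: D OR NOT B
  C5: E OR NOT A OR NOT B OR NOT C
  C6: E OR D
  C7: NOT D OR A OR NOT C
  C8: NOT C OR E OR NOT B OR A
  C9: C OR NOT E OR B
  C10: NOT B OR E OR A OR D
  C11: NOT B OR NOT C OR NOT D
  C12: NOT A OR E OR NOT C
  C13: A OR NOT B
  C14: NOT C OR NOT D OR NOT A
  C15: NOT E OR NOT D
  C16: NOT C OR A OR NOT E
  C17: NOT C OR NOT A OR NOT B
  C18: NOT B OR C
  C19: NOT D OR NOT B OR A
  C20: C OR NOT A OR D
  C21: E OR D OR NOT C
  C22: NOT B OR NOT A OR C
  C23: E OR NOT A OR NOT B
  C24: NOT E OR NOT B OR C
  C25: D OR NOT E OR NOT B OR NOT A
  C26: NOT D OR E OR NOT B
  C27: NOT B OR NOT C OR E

A: true; B: false; C: false; D: true; E: false

Suppose C = false.
From the singleton clause (NOT B), B = false.
From the singleton clause (D), D = true.
From the singleton clause (NOT E), E = false.
All clauses hold; A can take either value.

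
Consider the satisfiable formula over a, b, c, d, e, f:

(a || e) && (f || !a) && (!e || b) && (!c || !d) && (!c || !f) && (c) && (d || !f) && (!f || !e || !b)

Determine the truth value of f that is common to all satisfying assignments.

False

Suppose f = true.
The clause (!c) is unit, so c = false.
But (c) is also a unit clause — contradiction.
So every satisfying assignment has f = False.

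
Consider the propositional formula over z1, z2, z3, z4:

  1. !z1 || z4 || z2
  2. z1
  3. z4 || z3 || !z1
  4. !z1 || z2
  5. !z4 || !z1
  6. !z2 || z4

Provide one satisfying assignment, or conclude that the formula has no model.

UNSATISFIABLE

Unit clause (z1) forces z1 = true.
Unit clause (z2) forces z2 = true.
Unit clause (!z4) forces z4 = false.
Now (z4) is unsatisfied and unit — conflict.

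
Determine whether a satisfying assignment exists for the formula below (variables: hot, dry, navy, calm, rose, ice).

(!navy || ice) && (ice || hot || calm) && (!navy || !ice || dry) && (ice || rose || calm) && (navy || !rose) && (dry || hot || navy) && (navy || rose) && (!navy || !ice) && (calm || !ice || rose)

Unsatisfiable

Try navy = false.
Unit clause (!rose) forces rose = false.
That conflicts with the unit clause (rose).
So navy must be the other value — set navy = true.
Unit clause (ice) forces ice = true.
That conflicts with the unit clause (!ice).
Both values of navy lead to a conflict.
No assignment satisfies every clause.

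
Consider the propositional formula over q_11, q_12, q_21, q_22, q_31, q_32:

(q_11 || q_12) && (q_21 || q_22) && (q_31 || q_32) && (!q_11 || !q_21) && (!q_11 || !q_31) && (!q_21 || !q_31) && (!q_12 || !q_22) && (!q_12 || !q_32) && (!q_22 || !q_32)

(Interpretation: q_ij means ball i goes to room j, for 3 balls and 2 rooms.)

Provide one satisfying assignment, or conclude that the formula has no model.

Case q_11 = true:
(!q_21) alone gives q_21 = false.
(q_22) alone gives q_22 = true.
(!q_31) alone gives q_31 = false.
(q_32) alone gives q_32 = true.
But (!q_32) is also a unit clause — contradiction.
That branch fails; take q_11 = false instead.
(q_12) alone gives q_12 = true.
(!q_22) alone gives q_22 = false.
(q_21) alone gives q_21 = true.
(!q_31) alone gives q_31 = false.
(q_32) alone gives q_32 = true.
But (!q_32) is also a unit clause — contradiction.
Both values of q_11 lead to a conflict.

UNSATISFIABLE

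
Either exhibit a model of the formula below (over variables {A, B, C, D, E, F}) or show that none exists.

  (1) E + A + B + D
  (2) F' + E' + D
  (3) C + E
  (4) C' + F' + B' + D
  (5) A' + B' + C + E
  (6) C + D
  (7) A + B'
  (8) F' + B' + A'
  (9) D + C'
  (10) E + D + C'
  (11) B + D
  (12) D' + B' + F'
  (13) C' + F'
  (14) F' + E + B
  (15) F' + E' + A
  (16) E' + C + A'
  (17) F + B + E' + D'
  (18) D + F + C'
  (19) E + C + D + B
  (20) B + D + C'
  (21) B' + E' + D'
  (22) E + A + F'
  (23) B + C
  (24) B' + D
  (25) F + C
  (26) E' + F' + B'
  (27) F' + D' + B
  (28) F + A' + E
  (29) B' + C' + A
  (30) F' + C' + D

A: 0, B: 0, C: 1, D: 1, E: 0, F: 0

Suppose C = 1.
(D) alone gives D = 1.
(F') alone gives F = 0.
Suppose A = 0.
(B') alone gives B = 0.
(E') alone gives E = 0.
All clauses are satisfied.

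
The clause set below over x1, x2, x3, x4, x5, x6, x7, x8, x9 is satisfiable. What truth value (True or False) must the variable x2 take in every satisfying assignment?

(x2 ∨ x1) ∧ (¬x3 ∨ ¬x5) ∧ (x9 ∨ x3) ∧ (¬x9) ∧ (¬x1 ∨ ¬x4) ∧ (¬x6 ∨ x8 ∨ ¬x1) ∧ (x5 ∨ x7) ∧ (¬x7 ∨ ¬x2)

Suppose x2 = True.
The clause (¬x9) is unit, so x9 = False.
The clause (x3) is unit, so x3 = True.
The clause (¬x5) is unit, so x5 = False.
The clause (x7) is unit, so x7 = True.
That conflicts with the unit clause (¬x7).
So every satisfying assignment has x2 = False.

False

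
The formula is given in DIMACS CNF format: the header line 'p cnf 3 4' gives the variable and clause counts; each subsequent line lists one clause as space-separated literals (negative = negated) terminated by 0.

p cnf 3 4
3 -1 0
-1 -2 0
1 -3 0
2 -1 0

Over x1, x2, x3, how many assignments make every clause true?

There are 2^3 = 8 truth assignments over (x1, x2, x3).
Split on x3. With x3 = True, the clauses containing x3 are satisfied and ¬x3 drops from the rest; 0 of the 2^2 = 4 assignments to the other variables satisfy what remains.
With x3 = False, by the same count on the reduced clause set, 2 assignments work.
(One model: x1=F, x2=F, x3=F.)
Total: 0 + 2 = 2.

2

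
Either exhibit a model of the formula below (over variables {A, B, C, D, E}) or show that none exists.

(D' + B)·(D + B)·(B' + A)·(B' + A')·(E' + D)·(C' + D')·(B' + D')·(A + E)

Suppose D = 0.
The clause (B) is unit, so B = 1.
The clause (A) is unit, so A = 1.
That conflicts with the unit clause (A').
That branch fails; take D = 1 instead.
The clause (B) is unit, so B = 1.
That conflicts with the unit clause (B').
Either choice for D ends in contradiction.

UNSATISFIABLE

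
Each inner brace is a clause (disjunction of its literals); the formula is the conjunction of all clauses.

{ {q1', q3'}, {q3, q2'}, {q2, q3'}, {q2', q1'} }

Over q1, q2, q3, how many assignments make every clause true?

3

There are 2^3 = 8 truth assignments over (q1, q2, q3).
Check each against the 4 clauses (columns in the order q1, q2, q3):
  F F F  ✓ satisfies all
  F F T  ✗ fails (q2 + q3')
  F T F  ✗ fails (q3 + q2')
  F T T  ✓ satisfies all
  T F F  ✓ satisfies all
  T F T  ✗ fails (q1' + q3')
  T T F  ✗ fails (q3 + q2')
  T T T  ✗ fails (q1' + q3')
3 of the 8 rows are models.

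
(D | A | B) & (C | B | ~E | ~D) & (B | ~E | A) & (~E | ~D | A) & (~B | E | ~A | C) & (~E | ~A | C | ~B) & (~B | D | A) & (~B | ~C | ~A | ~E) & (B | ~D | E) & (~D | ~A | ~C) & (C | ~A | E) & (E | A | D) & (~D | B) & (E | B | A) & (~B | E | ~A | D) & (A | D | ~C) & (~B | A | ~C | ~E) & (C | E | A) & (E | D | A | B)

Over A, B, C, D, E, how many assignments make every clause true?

4

There are 2^5 = 32 truth assignments over (A, B, C, D, E).
Split on B. With B = 1, the clauses containing B are satisfied and ~B drops from the rest; 1 of the 2^4 = 16 assignments to the other variables satisfy what remains.
With B = 0, by the same count on the reduced clause set, 3 assignments work.
(One model: A=F, B=T, C=T, D=T, E=F.)
Total: 1 + 3 = 4.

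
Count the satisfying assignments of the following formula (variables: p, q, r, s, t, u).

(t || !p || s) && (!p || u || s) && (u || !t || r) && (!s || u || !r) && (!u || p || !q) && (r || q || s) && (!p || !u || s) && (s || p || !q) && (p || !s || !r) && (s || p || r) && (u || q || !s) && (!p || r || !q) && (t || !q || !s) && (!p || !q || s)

11

There are 2^6 = 64 truth assignments over (p, q, r, s, t, u).
Split on q. With q = true, the clauses containing q are satisfied and !q drops from the rest; 1 of the 2^5 = 32 assignments to the other variables satisfy what remains.
With q = false, by the same count on the reduced clause set, 10 assignments work.
(One model: p=F, q=F, r=F, s=T, t=F, u=T.)
Total: 1 + 10 = 11.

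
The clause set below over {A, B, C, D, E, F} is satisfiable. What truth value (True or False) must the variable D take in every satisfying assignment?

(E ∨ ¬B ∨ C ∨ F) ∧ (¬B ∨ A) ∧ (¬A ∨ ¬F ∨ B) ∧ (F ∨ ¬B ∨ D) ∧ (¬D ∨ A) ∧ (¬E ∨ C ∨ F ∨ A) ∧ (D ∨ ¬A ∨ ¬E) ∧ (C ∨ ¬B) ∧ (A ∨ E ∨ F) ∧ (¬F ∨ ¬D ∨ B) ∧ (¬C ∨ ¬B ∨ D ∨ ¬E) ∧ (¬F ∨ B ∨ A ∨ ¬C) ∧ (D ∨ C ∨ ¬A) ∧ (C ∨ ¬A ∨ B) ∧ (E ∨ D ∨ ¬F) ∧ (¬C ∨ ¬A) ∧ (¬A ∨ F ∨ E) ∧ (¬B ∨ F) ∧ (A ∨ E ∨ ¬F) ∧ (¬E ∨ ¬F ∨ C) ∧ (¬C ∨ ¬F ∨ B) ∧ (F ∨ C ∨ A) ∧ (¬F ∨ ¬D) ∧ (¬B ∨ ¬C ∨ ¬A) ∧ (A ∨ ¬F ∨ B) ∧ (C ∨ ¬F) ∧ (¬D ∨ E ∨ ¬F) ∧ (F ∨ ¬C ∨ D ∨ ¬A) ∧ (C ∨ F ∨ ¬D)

Suppose D = True.
(A) alone gives A = True.
(¬C) alone gives C = False.
(¬B) alone gives B = False.
But (B) is also a unit clause — contradiction.
So every satisfying assignment has D = False.

False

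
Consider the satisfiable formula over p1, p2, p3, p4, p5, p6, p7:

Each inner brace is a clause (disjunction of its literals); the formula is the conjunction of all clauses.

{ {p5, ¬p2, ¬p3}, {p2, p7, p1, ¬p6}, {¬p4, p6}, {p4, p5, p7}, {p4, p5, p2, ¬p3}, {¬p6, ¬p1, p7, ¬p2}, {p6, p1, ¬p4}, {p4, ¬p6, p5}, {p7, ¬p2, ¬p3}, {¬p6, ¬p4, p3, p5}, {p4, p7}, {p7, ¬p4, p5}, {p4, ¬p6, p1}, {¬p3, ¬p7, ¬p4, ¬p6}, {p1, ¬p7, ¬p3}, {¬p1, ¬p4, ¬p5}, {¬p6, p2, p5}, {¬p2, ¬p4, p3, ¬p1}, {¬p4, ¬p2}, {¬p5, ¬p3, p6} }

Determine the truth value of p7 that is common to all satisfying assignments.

True

Suppose p7 = False.
From the singleton clause (p4), p4 = True.
From the singleton clause (p6), p6 = True.
From the singleton clause (p5), p5 = True.
From the singleton clause (¬p1), p1 = False.
From the singleton clause (p2), p2 = True.
Now (¬p2) is unsatisfied and unit — conflict.
So every satisfying assignment has p7 = True.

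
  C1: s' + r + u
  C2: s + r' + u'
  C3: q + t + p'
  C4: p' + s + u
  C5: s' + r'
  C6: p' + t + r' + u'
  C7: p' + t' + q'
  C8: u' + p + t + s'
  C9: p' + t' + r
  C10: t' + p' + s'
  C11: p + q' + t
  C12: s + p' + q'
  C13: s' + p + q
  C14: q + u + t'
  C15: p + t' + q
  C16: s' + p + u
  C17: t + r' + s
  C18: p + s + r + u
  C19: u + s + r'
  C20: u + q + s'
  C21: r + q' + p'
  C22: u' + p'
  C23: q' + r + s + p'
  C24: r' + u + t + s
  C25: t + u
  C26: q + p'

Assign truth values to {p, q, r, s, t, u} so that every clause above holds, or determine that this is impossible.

p: 0; q: 1; r: 0; s: 1; t: 1; u: 1

Suppose s = 1.
The clause (r') is unit, so r = 0.
The clause (u) is unit, so u = 1.
The clause (p') is unit, so p = 0.
The clause (t) is unit, so t = 1.
The clause (q) is unit, so q = 1.
This assignment satisfies each clause.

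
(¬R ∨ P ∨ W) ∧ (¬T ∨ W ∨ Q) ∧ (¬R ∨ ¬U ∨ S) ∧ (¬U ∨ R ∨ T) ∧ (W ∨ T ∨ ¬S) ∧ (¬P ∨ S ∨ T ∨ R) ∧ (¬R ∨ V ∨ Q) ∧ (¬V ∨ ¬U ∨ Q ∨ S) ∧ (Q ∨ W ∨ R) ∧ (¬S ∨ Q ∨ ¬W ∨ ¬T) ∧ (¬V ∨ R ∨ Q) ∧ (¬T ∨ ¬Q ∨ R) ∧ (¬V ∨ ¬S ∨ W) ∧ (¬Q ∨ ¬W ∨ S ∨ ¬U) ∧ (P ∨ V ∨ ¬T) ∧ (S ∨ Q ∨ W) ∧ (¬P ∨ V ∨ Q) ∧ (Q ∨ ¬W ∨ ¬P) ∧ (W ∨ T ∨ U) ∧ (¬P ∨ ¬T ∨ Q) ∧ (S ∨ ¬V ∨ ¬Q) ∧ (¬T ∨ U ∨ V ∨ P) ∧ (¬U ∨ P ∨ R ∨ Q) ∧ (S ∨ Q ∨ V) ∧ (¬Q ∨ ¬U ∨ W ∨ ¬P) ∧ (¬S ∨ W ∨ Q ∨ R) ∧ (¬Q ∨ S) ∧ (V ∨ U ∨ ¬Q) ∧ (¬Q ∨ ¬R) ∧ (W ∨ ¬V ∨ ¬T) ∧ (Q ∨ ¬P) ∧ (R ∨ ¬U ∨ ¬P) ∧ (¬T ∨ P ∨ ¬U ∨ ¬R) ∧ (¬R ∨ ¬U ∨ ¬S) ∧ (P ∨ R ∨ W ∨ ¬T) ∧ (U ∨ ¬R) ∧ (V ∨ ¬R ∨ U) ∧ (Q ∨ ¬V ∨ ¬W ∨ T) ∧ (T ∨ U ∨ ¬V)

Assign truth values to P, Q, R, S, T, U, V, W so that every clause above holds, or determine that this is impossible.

Case Q = False:
The clause (¬P) is unit, so P = False.
Case R = False:
The clause (W) is unit, so W = True.
The clause (¬V) is unit, so V = False.
The clause (¬T) is unit, so T = False.
The clause (¬U) is unit, so U = False.
The clause (S) is unit, so S = True.
All clauses are satisfied.

P=False,  Q=False,  R=False,  S=True,  T=False,  U=False,  V=False,  W=True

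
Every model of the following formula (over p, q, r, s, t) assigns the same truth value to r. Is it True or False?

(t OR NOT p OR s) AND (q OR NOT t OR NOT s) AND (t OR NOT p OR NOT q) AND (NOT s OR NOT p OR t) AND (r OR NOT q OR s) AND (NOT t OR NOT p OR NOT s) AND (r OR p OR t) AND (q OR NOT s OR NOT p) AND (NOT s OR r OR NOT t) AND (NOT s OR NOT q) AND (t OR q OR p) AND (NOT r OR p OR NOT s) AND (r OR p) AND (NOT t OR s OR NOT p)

Suppose r = false.
The clause (p) is unit, so p = true.
Case t = true:
The clause (NOT s) is unit, so s = false.
But (s) is also a unit clause — contradiction.
Undo t and try t = false.
The clause (s) is unit, so s = true.
But (NOT s) is also a unit clause — contradiction.
Either choice for t ends in contradiction.
So every satisfying assignment has r = True.

True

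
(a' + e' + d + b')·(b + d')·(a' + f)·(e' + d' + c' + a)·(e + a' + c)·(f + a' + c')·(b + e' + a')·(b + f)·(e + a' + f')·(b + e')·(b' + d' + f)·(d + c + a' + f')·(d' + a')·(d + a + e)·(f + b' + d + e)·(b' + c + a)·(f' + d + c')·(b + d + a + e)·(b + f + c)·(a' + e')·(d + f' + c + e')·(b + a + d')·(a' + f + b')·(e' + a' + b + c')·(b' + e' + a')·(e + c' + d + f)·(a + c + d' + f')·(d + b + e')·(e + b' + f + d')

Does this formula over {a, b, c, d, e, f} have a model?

Yes, satisfiable

Suppose b = 1.
Suppose a = 0.
Unit clause (c) forces c = 1.
Suppose e = 0.
Unit clause (d) forces d = 1.
Unit clause (f) forces f = 1.
All clauses are satisfied.
A satisfying assignment: a=0,  b=1,  c=1,  d=1,  e=0,  f=1.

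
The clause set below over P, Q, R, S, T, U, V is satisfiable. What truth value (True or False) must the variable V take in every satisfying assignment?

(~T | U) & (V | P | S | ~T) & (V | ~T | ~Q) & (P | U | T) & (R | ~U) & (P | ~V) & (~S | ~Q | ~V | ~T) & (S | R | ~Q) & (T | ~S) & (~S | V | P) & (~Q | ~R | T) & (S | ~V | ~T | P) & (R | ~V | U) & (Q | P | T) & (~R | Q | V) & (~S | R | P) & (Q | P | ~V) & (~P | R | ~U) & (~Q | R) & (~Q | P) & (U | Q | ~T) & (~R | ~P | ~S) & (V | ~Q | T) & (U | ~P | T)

True

Suppose V = 0.
Try T = 0.
(~S) alone gives S = 0.
(~Q) alone gives Q = 0.
(P) alone gives P = 1.
(~R) alone gives R = 0.
(~U) alone gives U = 0.
Now (U) is unsatisfied and unit — conflict.
That branch fails; take T = 1 instead.
(U) alone gives U = 1.
(~Q) alone gives Q = 0.
(R) alone gives R = 1.
Now (~R) is unsatisfied and unit — conflict.
Either choice for T ends in contradiction.
So every satisfying assignment has V = True.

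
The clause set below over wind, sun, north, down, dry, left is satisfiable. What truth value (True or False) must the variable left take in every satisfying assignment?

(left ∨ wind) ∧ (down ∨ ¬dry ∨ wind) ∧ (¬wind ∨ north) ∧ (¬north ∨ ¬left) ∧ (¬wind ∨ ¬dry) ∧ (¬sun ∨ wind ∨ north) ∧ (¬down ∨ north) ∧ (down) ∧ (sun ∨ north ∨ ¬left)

False

Suppose left = True.
From the singleton clause (¬north), north = False.
From the singleton clause (¬wind), wind = False.
From the singleton clause (¬sun), sun = False.
Now (sun) is unsatisfied and unit — conflict.
So every satisfying assignment has left = False.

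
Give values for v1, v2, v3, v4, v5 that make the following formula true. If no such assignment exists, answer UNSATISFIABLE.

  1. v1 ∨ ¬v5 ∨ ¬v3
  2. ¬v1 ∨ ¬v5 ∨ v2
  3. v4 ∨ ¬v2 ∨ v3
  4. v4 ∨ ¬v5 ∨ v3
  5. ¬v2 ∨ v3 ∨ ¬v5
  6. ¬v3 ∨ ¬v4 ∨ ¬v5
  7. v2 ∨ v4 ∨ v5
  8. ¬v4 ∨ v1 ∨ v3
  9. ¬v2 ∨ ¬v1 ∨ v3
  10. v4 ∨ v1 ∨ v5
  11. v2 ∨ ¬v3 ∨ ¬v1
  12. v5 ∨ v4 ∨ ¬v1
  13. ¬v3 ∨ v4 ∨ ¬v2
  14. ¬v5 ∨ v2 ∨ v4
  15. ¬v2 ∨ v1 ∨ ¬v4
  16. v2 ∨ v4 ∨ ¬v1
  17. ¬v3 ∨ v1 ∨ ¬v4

Try v1 = True.
Try v5 = False.
From the singleton clause (v4), v4 = True.
Try v2 = True.
From the singleton clause (v3), v3 = True.
This assignment satisfies each clause.

v1 ↦ True, v2 ↦ True, v3 ↦ True, v4 ↦ True, v5 ↦ False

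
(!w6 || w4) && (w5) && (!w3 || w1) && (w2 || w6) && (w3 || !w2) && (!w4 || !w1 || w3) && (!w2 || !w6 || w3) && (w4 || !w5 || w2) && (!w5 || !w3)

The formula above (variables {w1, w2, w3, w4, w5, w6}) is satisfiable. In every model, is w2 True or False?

Suppose w2 = true.
The clause (w5) is unit, so w5 = true.
The clause (w3) is unit, so w3 = true.
But (!w3) is also a unit clause — contradiction.
So every satisfying assignment has w2 = False.

False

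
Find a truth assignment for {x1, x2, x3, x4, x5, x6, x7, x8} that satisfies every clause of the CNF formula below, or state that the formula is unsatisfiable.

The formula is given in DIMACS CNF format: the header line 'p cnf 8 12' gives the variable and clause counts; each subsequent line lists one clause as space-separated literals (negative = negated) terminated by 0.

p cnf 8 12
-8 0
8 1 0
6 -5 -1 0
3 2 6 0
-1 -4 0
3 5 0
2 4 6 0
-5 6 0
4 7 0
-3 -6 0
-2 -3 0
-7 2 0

x1=True; x2=True; x3=False; x4=False; x5=True; x6=True; x7=True; x8=False

From the singleton clause (¬x8), x8 = False.
From the singleton clause (x1), x1 = True.
From the singleton clause (¬x4), x4 = False.
From the singleton clause (x7), x7 = True.
From the singleton clause (x2), x2 = True.
From the singleton clause (¬x3), x3 = False.
From the singleton clause (x5), x5 = True.
From the singleton clause (x6), x6 = True.
Every clause now holds.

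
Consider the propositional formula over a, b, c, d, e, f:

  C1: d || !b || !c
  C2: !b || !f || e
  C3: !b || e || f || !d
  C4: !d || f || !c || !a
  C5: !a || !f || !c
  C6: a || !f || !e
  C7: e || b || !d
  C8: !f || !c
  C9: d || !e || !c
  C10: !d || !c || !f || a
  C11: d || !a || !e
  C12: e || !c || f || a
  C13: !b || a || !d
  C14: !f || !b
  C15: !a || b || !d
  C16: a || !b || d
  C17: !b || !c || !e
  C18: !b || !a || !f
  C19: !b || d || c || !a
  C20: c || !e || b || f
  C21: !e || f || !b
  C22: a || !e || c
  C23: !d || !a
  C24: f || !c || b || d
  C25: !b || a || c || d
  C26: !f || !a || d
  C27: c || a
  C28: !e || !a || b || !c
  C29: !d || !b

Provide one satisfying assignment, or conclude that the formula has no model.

Branch on f: set f = false.
Branch on e: set e = true.
From the singleton clause (!b), b = false.
From the singleton clause (c), c = true.
From the singleton clause (d), d = true.
From the singleton clause (!a), a = false.
This assignment satisfies each clause.

a: false; b: false; c: true; d: true; e: true; f: false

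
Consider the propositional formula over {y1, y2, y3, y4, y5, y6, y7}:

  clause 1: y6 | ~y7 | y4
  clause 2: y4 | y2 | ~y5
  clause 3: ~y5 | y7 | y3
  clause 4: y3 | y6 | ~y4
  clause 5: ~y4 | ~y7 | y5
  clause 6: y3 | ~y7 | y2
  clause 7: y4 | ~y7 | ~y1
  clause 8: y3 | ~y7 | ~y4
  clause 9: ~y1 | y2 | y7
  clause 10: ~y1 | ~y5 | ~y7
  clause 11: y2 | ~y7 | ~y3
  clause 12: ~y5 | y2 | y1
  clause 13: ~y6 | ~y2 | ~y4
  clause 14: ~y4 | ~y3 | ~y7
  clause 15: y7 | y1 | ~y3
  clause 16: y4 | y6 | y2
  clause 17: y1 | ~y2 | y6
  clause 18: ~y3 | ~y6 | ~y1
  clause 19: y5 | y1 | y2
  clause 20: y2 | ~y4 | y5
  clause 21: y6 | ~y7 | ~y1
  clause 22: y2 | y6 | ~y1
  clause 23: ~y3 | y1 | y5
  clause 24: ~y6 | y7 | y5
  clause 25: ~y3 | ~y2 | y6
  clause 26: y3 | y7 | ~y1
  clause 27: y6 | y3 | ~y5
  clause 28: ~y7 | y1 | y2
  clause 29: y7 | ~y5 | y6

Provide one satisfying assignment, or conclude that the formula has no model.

y1=0,  y2=1,  y3=0,  y4=0,  y5=1,  y6=1,  y7=1

Suppose y6 = 1.
Suppose y2 = 1.
From the singleton clause (~y4), y4 = 0.
Suppose y7 = 1.
From the singleton clause (~y1), y1 = 0.
Suppose y3 = 0.
No clause remains; y5 is free.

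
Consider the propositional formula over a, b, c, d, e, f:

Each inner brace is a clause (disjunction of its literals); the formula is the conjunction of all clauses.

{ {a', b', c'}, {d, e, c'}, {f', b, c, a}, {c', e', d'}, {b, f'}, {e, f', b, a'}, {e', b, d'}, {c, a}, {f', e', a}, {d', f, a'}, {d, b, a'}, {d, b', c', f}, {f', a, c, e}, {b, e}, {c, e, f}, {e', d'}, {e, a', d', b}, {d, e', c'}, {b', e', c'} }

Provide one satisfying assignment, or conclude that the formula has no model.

Suppose b = 1.
Suppose a = 1.
Unit clause (c') forces c = 0.
Suppose d = 0.
Suppose e = 1.
All clauses hold; f can take either value.

a ↦ 1; b ↦ 1; c ↦ 0; d ↦ 0; e ↦ 1; f ↦ 0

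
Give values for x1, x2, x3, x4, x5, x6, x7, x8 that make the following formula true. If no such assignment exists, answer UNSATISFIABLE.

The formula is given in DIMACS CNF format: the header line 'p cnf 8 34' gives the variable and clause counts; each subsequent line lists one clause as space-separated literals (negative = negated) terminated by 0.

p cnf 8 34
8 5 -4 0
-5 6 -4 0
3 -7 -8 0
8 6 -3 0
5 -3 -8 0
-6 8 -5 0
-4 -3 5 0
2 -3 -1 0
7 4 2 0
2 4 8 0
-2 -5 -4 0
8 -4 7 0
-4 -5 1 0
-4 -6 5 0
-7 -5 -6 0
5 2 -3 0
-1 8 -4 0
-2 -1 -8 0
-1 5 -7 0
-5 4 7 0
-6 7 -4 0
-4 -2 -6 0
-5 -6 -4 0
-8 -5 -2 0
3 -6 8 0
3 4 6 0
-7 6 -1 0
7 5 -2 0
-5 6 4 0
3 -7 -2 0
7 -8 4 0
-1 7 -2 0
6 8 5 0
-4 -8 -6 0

x1: False, x2: True, x3: True, x4: False, x5: False, x6: True, x7: True, x8: False

Branch on x8: set x8 = False.
Branch on x5: set x5 = False.
Unit clause (¬x4) forces x4 = False.
Unit clause (x2) forces x2 = True.
Unit clause (x7) forces x7 = True.
Unit clause (¬x1) forces x1 = False.
Unit clause (x3) forces x3 = True.
Unit clause (x6) forces x6 = True.
This assignment satisfies each clause.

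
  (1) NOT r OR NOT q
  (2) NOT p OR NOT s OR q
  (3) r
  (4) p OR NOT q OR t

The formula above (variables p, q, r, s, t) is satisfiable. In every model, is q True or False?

False

Suppose q = true.
The clause (NOT r) is unit, so r = false.
That conflicts with the unit clause (r).
So every satisfying assignment has q = False.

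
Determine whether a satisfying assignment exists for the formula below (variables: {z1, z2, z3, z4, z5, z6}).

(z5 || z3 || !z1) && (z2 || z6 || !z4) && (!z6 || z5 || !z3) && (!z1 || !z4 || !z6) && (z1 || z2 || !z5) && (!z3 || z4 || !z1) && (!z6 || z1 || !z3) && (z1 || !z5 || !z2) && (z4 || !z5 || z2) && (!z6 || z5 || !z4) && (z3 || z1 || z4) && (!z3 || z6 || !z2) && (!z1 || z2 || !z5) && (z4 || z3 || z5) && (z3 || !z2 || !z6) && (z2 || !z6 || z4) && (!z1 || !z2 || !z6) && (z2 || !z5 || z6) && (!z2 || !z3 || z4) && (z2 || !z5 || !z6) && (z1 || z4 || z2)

Suppose z5 = false.
Suppose z3 = false.
(!z1) alone gives z1 = false.
(z4) alone gives z4 = true.
(!z6) alone gives z6 = false.
(z2) alone gives z2 = true.
All clauses are satisfied.
A satisfying assignment: z1: false,  z2: true,  z3: false,  z4: true,  z5: false,  z6: false.

Yes, satisfiable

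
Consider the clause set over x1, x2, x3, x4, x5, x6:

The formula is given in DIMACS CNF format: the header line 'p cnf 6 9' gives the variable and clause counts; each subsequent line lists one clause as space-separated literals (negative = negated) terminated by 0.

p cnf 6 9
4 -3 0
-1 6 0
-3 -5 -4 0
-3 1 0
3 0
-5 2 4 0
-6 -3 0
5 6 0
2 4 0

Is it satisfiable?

Unsatisfiable

The clause (x3) is unit, so x3 = True.
The clause (x4) is unit, so x4 = True.
The clause (¬x5) is unit, so x5 = False.
The clause (x1) is unit, so x1 = True.
The clause (x6) is unit, so x6 = True.
But (¬x6) is also a unit clause — contradiction.
No assignment satisfies every clause.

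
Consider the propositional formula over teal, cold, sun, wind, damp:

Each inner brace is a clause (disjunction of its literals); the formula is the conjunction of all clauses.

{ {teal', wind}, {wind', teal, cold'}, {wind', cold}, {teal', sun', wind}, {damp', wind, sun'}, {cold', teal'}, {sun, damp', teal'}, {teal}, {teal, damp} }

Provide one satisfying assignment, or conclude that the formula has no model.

From the singleton clause (teal), teal = 1.
From the singleton clause (wind), wind = 1.
From the singleton clause (cold), cold = 1.
Now (cold') is unsatisfied and unit — conflict.

UNSATISFIABLE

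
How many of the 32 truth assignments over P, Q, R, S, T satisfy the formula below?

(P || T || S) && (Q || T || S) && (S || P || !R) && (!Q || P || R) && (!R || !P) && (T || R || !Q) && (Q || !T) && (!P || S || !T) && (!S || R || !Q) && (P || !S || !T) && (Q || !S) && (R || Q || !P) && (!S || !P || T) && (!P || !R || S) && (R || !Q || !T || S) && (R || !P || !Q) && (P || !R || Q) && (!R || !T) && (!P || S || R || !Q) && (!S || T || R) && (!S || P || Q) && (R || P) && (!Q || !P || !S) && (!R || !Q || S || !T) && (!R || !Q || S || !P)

1

There are 2^5 = 32 truth assignments over (P, Q, R, S, T).
Split on Q. With Q = true, the clauses containing Q are satisfied and !Q drops from the rest; 1 of the 2^4 = 16 assignments to the other variables satisfy what remains.
With Q = false, by the same count on the reduced clause set, 0 assignments work.
Total: 1 + 0 = 1.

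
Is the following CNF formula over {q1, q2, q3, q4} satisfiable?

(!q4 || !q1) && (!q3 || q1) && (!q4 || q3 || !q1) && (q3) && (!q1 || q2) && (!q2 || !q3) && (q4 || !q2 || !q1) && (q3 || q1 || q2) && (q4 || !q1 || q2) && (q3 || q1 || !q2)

Unit clause (q3) forces q3 = true.
Unit clause (q1) forces q1 = true.
Unit clause (!q4) forces q4 = false.
Unit clause (q2) forces q2 = true.
Now (!q2) is unsatisfied and unit — conflict.
No assignment satisfies every clause.

No, unsatisfiable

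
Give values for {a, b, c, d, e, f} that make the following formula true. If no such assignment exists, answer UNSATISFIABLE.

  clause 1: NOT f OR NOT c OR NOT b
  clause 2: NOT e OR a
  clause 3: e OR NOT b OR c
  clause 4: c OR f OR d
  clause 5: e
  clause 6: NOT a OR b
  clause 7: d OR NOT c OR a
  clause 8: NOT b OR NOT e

UNSATISFIABLE

From the singleton clause (e), e = true.
From the singleton clause (a), a = true.
From the singleton clause (b), b = true.
But (NOT b) is also a unit clause — contradiction.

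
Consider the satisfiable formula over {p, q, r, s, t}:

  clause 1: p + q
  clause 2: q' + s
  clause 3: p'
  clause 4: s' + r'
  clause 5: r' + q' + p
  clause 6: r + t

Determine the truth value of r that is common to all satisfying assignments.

False

Suppose r = 1.
From the singleton clause (p'), p = 0.
From the singleton clause (q), q = 1.
That conflicts with the unit clause (q').
So every satisfying assignment has r = False.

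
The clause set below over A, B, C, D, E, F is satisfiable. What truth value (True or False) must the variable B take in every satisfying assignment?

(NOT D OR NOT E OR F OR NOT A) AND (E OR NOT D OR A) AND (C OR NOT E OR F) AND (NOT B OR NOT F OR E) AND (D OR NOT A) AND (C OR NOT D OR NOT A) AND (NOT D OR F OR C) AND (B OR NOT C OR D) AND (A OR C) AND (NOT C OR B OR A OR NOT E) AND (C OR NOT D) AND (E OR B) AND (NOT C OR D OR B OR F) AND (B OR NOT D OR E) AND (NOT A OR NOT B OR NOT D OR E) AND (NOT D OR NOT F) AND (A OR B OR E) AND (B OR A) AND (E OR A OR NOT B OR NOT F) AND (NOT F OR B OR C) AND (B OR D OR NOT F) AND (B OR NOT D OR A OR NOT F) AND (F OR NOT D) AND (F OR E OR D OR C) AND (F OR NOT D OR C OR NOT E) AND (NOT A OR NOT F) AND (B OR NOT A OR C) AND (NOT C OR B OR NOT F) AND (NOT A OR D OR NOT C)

Suppose B = false.
From the singleton clause (E), E = true.
From the singleton clause (A), A = true.
From the singleton clause (D), D = true.
From the singleton clause (F), F = true.
That conflicts with the unit clause (NOT F).
So every satisfying assignment has B = True.

True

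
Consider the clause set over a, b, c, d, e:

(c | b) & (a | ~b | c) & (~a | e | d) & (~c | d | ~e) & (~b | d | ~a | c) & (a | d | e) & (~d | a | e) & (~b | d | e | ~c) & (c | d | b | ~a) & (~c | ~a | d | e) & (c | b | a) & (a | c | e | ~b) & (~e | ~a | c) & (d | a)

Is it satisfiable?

Case c = 1:
Case d = 1:
Case a = 1:
No clause remains; b, e are free.
A satisfying assignment: a=1, b=1, c=1, d=1, e=1.

Yes, satisfiable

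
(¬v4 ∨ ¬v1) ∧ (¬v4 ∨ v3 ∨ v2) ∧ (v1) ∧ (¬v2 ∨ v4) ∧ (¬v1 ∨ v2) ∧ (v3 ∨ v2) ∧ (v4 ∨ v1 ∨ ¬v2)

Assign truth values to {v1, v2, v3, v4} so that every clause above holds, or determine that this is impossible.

UNSATISFIABLE

Unit clause (v1) forces v1 = True.
Unit clause (¬v4) forces v4 = False.
Unit clause (¬v2) forces v2 = False.
But (v2) is also a unit clause — contradiction.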